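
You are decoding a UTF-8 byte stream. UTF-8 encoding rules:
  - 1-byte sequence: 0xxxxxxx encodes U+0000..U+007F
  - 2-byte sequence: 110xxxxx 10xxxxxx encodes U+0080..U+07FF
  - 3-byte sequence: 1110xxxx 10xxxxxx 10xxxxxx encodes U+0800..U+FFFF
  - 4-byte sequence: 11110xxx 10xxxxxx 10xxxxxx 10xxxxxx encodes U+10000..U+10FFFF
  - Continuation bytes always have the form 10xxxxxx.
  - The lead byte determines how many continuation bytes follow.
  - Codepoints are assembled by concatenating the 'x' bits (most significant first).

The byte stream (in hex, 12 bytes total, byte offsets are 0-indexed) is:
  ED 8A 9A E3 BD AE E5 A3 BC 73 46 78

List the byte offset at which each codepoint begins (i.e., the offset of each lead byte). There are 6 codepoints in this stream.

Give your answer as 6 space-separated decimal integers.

Byte[0]=ED: 3-byte lead, need 2 cont bytes. acc=0xD
Byte[1]=8A: continuation. acc=(acc<<6)|0x0A=0x34A
Byte[2]=9A: continuation. acc=(acc<<6)|0x1A=0xD29A
Completed: cp=U+D29A (starts at byte 0)
Byte[3]=E3: 3-byte lead, need 2 cont bytes. acc=0x3
Byte[4]=BD: continuation. acc=(acc<<6)|0x3D=0xFD
Byte[5]=AE: continuation. acc=(acc<<6)|0x2E=0x3F6E
Completed: cp=U+3F6E (starts at byte 3)
Byte[6]=E5: 3-byte lead, need 2 cont bytes. acc=0x5
Byte[7]=A3: continuation. acc=(acc<<6)|0x23=0x163
Byte[8]=BC: continuation. acc=(acc<<6)|0x3C=0x58FC
Completed: cp=U+58FC (starts at byte 6)
Byte[9]=73: 1-byte ASCII. cp=U+0073
Byte[10]=46: 1-byte ASCII. cp=U+0046
Byte[11]=78: 1-byte ASCII. cp=U+0078

Answer: 0 3 6 9 10 11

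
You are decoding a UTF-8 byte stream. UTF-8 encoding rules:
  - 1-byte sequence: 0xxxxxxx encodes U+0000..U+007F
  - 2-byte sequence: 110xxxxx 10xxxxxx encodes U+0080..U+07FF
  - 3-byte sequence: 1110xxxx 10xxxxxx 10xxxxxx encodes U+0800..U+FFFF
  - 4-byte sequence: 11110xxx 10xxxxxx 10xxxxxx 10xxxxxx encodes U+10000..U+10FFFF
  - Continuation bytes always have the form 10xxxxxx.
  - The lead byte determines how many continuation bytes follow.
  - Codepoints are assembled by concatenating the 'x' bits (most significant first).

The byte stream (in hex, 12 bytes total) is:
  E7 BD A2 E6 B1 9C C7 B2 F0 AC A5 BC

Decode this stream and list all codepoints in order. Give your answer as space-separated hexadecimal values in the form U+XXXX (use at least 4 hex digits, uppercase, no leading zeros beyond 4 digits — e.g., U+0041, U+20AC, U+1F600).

Byte[0]=E7: 3-byte lead, need 2 cont bytes. acc=0x7
Byte[1]=BD: continuation. acc=(acc<<6)|0x3D=0x1FD
Byte[2]=A2: continuation. acc=(acc<<6)|0x22=0x7F62
Completed: cp=U+7F62 (starts at byte 0)
Byte[3]=E6: 3-byte lead, need 2 cont bytes. acc=0x6
Byte[4]=B1: continuation. acc=(acc<<6)|0x31=0x1B1
Byte[5]=9C: continuation. acc=(acc<<6)|0x1C=0x6C5C
Completed: cp=U+6C5C (starts at byte 3)
Byte[6]=C7: 2-byte lead, need 1 cont bytes. acc=0x7
Byte[7]=B2: continuation. acc=(acc<<6)|0x32=0x1F2
Completed: cp=U+01F2 (starts at byte 6)
Byte[8]=F0: 4-byte lead, need 3 cont bytes. acc=0x0
Byte[9]=AC: continuation. acc=(acc<<6)|0x2C=0x2C
Byte[10]=A5: continuation. acc=(acc<<6)|0x25=0xB25
Byte[11]=BC: continuation. acc=(acc<<6)|0x3C=0x2C97C
Completed: cp=U+2C97C (starts at byte 8)

Answer: U+7F62 U+6C5C U+01F2 U+2C97C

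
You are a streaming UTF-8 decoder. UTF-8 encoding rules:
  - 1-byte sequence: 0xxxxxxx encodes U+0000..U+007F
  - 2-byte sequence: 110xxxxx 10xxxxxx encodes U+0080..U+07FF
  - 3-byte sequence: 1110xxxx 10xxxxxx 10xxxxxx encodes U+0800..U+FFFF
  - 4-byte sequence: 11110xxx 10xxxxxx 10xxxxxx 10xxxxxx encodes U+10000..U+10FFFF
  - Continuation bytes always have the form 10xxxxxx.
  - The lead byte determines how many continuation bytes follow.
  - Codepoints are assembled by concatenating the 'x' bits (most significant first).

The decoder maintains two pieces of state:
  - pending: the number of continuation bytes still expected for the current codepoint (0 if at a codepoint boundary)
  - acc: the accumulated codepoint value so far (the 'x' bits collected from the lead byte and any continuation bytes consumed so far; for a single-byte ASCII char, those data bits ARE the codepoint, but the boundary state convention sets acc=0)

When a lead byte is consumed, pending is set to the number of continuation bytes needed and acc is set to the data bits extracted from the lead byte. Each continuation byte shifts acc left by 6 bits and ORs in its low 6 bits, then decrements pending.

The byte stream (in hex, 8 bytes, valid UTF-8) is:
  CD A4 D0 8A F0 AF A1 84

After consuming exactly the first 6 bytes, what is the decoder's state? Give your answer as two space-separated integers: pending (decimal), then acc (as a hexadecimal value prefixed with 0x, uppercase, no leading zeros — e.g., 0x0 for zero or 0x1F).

Byte[0]=CD: 2-byte lead. pending=1, acc=0xD
Byte[1]=A4: continuation. acc=(acc<<6)|0x24=0x364, pending=0
Byte[2]=D0: 2-byte lead. pending=1, acc=0x10
Byte[3]=8A: continuation. acc=(acc<<6)|0x0A=0x40A, pending=0
Byte[4]=F0: 4-byte lead. pending=3, acc=0x0
Byte[5]=AF: continuation. acc=(acc<<6)|0x2F=0x2F, pending=2

Answer: 2 0x2F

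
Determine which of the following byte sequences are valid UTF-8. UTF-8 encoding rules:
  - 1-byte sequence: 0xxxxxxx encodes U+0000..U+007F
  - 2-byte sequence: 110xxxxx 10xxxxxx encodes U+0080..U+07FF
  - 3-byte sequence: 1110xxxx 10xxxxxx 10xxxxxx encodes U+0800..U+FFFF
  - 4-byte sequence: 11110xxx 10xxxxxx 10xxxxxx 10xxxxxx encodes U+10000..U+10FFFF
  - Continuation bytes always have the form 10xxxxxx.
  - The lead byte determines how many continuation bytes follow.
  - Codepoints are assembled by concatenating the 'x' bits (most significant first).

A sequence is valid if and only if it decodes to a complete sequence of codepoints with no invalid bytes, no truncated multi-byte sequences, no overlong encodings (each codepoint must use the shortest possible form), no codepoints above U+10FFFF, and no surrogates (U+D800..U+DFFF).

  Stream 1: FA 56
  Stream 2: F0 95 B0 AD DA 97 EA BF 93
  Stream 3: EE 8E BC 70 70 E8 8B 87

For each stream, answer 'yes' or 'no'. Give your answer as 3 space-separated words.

Stream 1: error at byte offset 0. INVALID
Stream 2: decodes cleanly. VALID
Stream 3: decodes cleanly. VALID

Answer: no yes yes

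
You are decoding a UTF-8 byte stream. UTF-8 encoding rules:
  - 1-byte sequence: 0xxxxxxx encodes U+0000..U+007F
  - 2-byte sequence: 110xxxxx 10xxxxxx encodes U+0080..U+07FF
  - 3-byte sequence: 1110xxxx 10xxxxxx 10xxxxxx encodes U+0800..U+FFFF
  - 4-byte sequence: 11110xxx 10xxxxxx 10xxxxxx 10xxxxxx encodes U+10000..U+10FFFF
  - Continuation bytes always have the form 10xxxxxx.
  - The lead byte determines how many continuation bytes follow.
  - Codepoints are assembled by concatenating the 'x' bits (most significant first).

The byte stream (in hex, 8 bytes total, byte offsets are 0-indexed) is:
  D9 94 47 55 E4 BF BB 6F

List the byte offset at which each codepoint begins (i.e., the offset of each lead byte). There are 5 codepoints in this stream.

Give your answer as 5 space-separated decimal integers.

Answer: 0 2 3 4 7

Derivation:
Byte[0]=D9: 2-byte lead, need 1 cont bytes. acc=0x19
Byte[1]=94: continuation. acc=(acc<<6)|0x14=0x654
Completed: cp=U+0654 (starts at byte 0)
Byte[2]=47: 1-byte ASCII. cp=U+0047
Byte[3]=55: 1-byte ASCII. cp=U+0055
Byte[4]=E4: 3-byte lead, need 2 cont bytes. acc=0x4
Byte[5]=BF: continuation. acc=(acc<<6)|0x3F=0x13F
Byte[6]=BB: continuation. acc=(acc<<6)|0x3B=0x4FFB
Completed: cp=U+4FFB (starts at byte 4)
Byte[7]=6F: 1-byte ASCII. cp=U+006F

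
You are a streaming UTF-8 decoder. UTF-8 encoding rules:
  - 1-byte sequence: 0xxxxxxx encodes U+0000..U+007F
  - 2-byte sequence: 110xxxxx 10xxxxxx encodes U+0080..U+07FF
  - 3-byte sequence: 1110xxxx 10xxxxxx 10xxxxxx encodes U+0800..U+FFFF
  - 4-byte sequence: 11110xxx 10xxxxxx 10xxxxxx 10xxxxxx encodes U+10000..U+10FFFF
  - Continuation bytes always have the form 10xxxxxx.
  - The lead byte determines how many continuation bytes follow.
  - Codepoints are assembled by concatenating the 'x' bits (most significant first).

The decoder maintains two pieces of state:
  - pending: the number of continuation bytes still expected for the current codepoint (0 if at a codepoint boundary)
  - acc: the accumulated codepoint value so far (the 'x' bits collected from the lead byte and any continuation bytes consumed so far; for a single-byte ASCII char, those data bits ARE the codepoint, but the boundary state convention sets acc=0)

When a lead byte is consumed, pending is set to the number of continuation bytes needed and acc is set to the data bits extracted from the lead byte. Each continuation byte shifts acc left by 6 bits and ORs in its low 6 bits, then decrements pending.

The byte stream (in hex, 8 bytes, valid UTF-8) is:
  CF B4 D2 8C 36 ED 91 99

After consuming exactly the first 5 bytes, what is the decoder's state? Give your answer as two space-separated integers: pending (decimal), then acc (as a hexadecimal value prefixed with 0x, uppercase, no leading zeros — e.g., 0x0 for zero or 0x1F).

Answer: 0 0x0

Derivation:
Byte[0]=CF: 2-byte lead. pending=1, acc=0xF
Byte[1]=B4: continuation. acc=(acc<<6)|0x34=0x3F4, pending=0
Byte[2]=D2: 2-byte lead. pending=1, acc=0x12
Byte[3]=8C: continuation. acc=(acc<<6)|0x0C=0x48C, pending=0
Byte[4]=36: 1-byte. pending=0, acc=0x0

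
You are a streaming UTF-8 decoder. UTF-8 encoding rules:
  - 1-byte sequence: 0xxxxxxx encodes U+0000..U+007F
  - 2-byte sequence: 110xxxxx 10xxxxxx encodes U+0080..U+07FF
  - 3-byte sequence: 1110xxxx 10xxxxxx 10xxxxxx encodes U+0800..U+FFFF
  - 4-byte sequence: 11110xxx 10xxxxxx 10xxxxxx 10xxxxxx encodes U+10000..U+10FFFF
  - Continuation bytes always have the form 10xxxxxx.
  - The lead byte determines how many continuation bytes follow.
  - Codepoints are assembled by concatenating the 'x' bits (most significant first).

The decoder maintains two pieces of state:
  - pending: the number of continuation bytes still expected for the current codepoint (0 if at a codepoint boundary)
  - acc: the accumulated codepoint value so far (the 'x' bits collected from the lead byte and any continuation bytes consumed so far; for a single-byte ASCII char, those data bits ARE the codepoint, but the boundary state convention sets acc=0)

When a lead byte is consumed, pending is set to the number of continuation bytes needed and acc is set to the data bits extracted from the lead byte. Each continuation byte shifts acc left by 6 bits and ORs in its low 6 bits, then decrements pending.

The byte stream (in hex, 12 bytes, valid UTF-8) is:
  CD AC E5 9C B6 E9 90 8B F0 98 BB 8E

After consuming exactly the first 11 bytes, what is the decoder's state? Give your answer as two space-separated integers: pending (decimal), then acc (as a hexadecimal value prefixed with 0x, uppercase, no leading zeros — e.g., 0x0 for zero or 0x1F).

Answer: 1 0x63B

Derivation:
Byte[0]=CD: 2-byte lead. pending=1, acc=0xD
Byte[1]=AC: continuation. acc=(acc<<6)|0x2C=0x36C, pending=0
Byte[2]=E5: 3-byte lead. pending=2, acc=0x5
Byte[3]=9C: continuation. acc=(acc<<6)|0x1C=0x15C, pending=1
Byte[4]=B6: continuation. acc=(acc<<6)|0x36=0x5736, pending=0
Byte[5]=E9: 3-byte lead. pending=2, acc=0x9
Byte[6]=90: continuation. acc=(acc<<6)|0x10=0x250, pending=1
Byte[7]=8B: continuation. acc=(acc<<6)|0x0B=0x940B, pending=0
Byte[8]=F0: 4-byte lead. pending=3, acc=0x0
Byte[9]=98: continuation. acc=(acc<<6)|0x18=0x18, pending=2
Byte[10]=BB: continuation. acc=(acc<<6)|0x3B=0x63B, pending=1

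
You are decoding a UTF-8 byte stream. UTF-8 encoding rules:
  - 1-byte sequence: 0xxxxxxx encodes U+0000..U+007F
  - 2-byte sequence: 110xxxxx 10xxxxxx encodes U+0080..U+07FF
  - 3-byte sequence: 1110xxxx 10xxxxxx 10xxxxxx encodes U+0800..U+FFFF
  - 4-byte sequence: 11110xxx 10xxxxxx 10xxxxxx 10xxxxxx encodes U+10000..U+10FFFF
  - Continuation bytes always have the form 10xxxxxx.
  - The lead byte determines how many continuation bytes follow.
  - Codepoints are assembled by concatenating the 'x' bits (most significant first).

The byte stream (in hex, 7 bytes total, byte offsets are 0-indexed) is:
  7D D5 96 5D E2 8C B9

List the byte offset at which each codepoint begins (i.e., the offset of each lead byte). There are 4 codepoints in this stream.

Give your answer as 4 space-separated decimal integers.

Byte[0]=7D: 1-byte ASCII. cp=U+007D
Byte[1]=D5: 2-byte lead, need 1 cont bytes. acc=0x15
Byte[2]=96: continuation. acc=(acc<<6)|0x16=0x556
Completed: cp=U+0556 (starts at byte 1)
Byte[3]=5D: 1-byte ASCII. cp=U+005D
Byte[4]=E2: 3-byte lead, need 2 cont bytes. acc=0x2
Byte[5]=8C: continuation. acc=(acc<<6)|0x0C=0x8C
Byte[6]=B9: continuation. acc=(acc<<6)|0x39=0x2339
Completed: cp=U+2339 (starts at byte 4)

Answer: 0 1 3 4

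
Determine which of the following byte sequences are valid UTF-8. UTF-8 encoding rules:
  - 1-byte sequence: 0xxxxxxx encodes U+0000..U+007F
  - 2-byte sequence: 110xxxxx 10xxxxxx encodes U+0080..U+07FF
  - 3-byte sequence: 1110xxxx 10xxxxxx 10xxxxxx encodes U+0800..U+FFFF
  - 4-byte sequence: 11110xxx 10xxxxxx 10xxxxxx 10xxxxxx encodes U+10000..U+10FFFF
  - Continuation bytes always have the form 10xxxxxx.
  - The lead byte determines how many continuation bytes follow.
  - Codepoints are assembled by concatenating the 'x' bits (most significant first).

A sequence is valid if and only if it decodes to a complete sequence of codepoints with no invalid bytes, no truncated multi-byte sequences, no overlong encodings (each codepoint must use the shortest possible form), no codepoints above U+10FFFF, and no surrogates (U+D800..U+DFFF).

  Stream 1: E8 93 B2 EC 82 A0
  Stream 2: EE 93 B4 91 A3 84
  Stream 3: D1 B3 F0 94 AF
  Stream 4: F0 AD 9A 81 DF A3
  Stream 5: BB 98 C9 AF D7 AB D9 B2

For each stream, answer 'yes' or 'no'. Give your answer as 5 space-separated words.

Stream 1: decodes cleanly. VALID
Stream 2: error at byte offset 3. INVALID
Stream 3: error at byte offset 5. INVALID
Stream 4: decodes cleanly. VALID
Stream 5: error at byte offset 0. INVALID

Answer: yes no no yes no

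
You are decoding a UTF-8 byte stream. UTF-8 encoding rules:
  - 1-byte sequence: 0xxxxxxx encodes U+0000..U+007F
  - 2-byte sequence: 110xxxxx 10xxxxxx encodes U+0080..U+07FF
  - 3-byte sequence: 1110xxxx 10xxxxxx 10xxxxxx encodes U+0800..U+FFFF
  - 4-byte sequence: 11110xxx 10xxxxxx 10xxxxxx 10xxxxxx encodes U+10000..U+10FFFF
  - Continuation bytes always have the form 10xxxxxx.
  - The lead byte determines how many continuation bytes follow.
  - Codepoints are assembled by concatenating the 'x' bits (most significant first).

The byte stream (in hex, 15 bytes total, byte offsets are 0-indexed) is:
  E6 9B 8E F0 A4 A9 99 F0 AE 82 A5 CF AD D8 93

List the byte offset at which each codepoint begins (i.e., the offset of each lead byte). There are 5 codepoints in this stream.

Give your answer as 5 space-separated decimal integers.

Answer: 0 3 7 11 13

Derivation:
Byte[0]=E6: 3-byte lead, need 2 cont bytes. acc=0x6
Byte[1]=9B: continuation. acc=(acc<<6)|0x1B=0x19B
Byte[2]=8E: continuation. acc=(acc<<6)|0x0E=0x66CE
Completed: cp=U+66CE (starts at byte 0)
Byte[3]=F0: 4-byte lead, need 3 cont bytes. acc=0x0
Byte[4]=A4: continuation. acc=(acc<<6)|0x24=0x24
Byte[5]=A9: continuation. acc=(acc<<6)|0x29=0x929
Byte[6]=99: continuation. acc=(acc<<6)|0x19=0x24A59
Completed: cp=U+24A59 (starts at byte 3)
Byte[7]=F0: 4-byte lead, need 3 cont bytes. acc=0x0
Byte[8]=AE: continuation. acc=(acc<<6)|0x2E=0x2E
Byte[9]=82: continuation. acc=(acc<<6)|0x02=0xB82
Byte[10]=A5: continuation. acc=(acc<<6)|0x25=0x2E0A5
Completed: cp=U+2E0A5 (starts at byte 7)
Byte[11]=CF: 2-byte lead, need 1 cont bytes. acc=0xF
Byte[12]=AD: continuation. acc=(acc<<6)|0x2D=0x3ED
Completed: cp=U+03ED (starts at byte 11)
Byte[13]=D8: 2-byte lead, need 1 cont bytes. acc=0x18
Byte[14]=93: continuation. acc=(acc<<6)|0x13=0x613
Completed: cp=U+0613 (starts at byte 13)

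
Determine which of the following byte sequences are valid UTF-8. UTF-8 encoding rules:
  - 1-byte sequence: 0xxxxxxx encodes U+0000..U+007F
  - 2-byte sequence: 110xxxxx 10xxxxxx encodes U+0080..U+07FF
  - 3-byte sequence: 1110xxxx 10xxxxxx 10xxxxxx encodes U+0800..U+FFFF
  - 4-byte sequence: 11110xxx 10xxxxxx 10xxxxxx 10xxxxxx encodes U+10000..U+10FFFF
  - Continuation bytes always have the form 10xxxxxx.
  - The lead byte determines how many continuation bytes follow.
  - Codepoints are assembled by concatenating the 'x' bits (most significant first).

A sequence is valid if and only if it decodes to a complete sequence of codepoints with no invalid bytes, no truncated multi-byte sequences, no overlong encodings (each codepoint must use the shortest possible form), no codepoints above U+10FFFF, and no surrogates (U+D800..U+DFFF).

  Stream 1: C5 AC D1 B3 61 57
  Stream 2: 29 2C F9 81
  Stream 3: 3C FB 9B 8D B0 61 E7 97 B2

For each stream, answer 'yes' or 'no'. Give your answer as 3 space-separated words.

Answer: yes no no

Derivation:
Stream 1: decodes cleanly. VALID
Stream 2: error at byte offset 2. INVALID
Stream 3: error at byte offset 1. INVALID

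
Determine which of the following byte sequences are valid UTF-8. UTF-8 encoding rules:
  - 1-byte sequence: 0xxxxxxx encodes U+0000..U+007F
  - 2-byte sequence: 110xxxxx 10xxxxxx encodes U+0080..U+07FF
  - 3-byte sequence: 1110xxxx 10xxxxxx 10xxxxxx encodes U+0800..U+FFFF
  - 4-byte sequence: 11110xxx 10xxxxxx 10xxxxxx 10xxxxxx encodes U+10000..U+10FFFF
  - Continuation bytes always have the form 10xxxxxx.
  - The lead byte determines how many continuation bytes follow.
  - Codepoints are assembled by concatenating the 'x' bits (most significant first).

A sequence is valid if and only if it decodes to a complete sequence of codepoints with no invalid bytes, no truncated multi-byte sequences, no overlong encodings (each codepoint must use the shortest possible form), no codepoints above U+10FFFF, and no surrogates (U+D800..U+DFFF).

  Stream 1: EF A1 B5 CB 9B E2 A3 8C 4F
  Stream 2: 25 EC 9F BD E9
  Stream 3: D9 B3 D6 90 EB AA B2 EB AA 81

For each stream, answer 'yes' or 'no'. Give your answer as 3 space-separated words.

Stream 1: decodes cleanly. VALID
Stream 2: error at byte offset 5. INVALID
Stream 3: decodes cleanly. VALID

Answer: yes no yes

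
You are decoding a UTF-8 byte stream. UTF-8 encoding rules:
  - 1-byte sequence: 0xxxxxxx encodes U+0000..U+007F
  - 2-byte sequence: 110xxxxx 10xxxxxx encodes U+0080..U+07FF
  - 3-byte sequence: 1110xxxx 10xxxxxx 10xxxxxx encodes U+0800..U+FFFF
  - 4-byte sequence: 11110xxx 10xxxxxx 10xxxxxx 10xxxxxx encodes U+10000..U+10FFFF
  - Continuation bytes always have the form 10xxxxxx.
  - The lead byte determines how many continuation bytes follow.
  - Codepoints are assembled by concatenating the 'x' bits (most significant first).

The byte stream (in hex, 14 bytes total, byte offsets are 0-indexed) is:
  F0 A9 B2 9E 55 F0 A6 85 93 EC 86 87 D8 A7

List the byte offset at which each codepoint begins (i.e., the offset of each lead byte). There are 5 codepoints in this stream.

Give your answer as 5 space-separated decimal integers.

Answer: 0 4 5 9 12

Derivation:
Byte[0]=F0: 4-byte lead, need 3 cont bytes. acc=0x0
Byte[1]=A9: continuation. acc=(acc<<6)|0x29=0x29
Byte[2]=B2: continuation. acc=(acc<<6)|0x32=0xA72
Byte[3]=9E: continuation. acc=(acc<<6)|0x1E=0x29C9E
Completed: cp=U+29C9E (starts at byte 0)
Byte[4]=55: 1-byte ASCII. cp=U+0055
Byte[5]=F0: 4-byte lead, need 3 cont bytes. acc=0x0
Byte[6]=A6: continuation. acc=(acc<<6)|0x26=0x26
Byte[7]=85: continuation. acc=(acc<<6)|0x05=0x985
Byte[8]=93: continuation. acc=(acc<<6)|0x13=0x26153
Completed: cp=U+26153 (starts at byte 5)
Byte[9]=EC: 3-byte lead, need 2 cont bytes. acc=0xC
Byte[10]=86: continuation. acc=(acc<<6)|0x06=0x306
Byte[11]=87: continuation. acc=(acc<<6)|0x07=0xC187
Completed: cp=U+C187 (starts at byte 9)
Byte[12]=D8: 2-byte lead, need 1 cont bytes. acc=0x18
Byte[13]=A7: continuation. acc=(acc<<6)|0x27=0x627
Completed: cp=U+0627 (starts at byte 12)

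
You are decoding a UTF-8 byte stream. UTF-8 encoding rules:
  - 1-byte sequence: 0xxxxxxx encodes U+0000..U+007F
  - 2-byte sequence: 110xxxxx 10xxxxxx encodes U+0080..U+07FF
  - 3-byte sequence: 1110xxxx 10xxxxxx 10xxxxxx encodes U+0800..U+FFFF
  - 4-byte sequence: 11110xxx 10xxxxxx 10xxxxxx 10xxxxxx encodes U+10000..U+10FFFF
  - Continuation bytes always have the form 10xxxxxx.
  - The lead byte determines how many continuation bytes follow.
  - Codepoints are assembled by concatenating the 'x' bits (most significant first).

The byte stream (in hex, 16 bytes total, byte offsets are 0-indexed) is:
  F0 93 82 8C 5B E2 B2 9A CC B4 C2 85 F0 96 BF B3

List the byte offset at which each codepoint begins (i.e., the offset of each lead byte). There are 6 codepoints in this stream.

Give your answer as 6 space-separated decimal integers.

Byte[0]=F0: 4-byte lead, need 3 cont bytes. acc=0x0
Byte[1]=93: continuation. acc=(acc<<6)|0x13=0x13
Byte[2]=82: continuation. acc=(acc<<6)|0x02=0x4C2
Byte[3]=8C: continuation. acc=(acc<<6)|0x0C=0x1308C
Completed: cp=U+1308C (starts at byte 0)
Byte[4]=5B: 1-byte ASCII. cp=U+005B
Byte[5]=E2: 3-byte lead, need 2 cont bytes. acc=0x2
Byte[6]=B2: continuation. acc=(acc<<6)|0x32=0xB2
Byte[7]=9A: continuation. acc=(acc<<6)|0x1A=0x2C9A
Completed: cp=U+2C9A (starts at byte 5)
Byte[8]=CC: 2-byte lead, need 1 cont bytes. acc=0xC
Byte[9]=B4: continuation. acc=(acc<<6)|0x34=0x334
Completed: cp=U+0334 (starts at byte 8)
Byte[10]=C2: 2-byte lead, need 1 cont bytes. acc=0x2
Byte[11]=85: continuation. acc=(acc<<6)|0x05=0x85
Completed: cp=U+0085 (starts at byte 10)
Byte[12]=F0: 4-byte lead, need 3 cont bytes. acc=0x0
Byte[13]=96: continuation. acc=(acc<<6)|0x16=0x16
Byte[14]=BF: continuation. acc=(acc<<6)|0x3F=0x5BF
Byte[15]=B3: continuation. acc=(acc<<6)|0x33=0x16FF3
Completed: cp=U+16FF3 (starts at byte 12)

Answer: 0 4 5 8 10 12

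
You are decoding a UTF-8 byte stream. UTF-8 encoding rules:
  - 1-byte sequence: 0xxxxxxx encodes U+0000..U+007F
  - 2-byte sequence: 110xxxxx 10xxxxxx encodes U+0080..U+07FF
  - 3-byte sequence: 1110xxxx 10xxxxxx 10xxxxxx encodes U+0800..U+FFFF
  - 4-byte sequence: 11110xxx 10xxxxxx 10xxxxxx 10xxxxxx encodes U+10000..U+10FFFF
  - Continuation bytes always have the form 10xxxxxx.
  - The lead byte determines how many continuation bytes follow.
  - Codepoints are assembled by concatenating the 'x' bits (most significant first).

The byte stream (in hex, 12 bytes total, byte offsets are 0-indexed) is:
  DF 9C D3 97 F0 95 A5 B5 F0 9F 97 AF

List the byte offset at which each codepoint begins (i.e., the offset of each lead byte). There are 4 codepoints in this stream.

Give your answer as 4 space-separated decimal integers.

Answer: 0 2 4 8

Derivation:
Byte[0]=DF: 2-byte lead, need 1 cont bytes. acc=0x1F
Byte[1]=9C: continuation. acc=(acc<<6)|0x1C=0x7DC
Completed: cp=U+07DC (starts at byte 0)
Byte[2]=D3: 2-byte lead, need 1 cont bytes. acc=0x13
Byte[3]=97: continuation. acc=(acc<<6)|0x17=0x4D7
Completed: cp=U+04D7 (starts at byte 2)
Byte[4]=F0: 4-byte lead, need 3 cont bytes. acc=0x0
Byte[5]=95: continuation. acc=(acc<<6)|0x15=0x15
Byte[6]=A5: continuation. acc=(acc<<6)|0x25=0x565
Byte[7]=B5: continuation. acc=(acc<<6)|0x35=0x15975
Completed: cp=U+15975 (starts at byte 4)
Byte[8]=F0: 4-byte lead, need 3 cont bytes. acc=0x0
Byte[9]=9F: continuation. acc=(acc<<6)|0x1F=0x1F
Byte[10]=97: continuation. acc=(acc<<6)|0x17=0x7D7
Byte[11]=AF: continuation. acc=(acc<<6)|0x2F=0x1F5EF
Completed: cp=U+1F5EF (starts at byte 8)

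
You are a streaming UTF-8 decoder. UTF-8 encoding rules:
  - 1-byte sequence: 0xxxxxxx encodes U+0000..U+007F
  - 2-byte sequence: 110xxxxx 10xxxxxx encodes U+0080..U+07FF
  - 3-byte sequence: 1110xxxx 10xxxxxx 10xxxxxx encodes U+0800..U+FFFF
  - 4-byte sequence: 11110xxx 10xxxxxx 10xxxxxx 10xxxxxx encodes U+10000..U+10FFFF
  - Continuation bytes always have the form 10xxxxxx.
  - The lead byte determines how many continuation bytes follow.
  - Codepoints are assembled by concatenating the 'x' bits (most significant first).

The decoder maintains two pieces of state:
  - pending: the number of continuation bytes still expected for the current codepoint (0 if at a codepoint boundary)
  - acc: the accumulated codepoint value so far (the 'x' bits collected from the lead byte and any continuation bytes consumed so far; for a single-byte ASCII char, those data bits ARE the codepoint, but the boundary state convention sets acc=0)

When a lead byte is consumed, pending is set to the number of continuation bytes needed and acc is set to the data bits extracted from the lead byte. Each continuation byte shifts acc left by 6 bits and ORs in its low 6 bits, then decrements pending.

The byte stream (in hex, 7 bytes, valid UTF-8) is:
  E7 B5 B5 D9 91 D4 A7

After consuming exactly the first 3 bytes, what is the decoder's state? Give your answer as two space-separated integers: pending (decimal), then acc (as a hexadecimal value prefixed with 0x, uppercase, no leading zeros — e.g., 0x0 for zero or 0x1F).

Byte[0]=E7: 3-byte lead. pending=2, acc=0x7
Byte[1]=B5: continuation. acc=(acc<<6)|0x35=0x1F5, pending=1
Byte[2]=B5: continuation. acc=(acc<<6)|0x35=0x7D75, pending=0

Answer: 0 0x7D75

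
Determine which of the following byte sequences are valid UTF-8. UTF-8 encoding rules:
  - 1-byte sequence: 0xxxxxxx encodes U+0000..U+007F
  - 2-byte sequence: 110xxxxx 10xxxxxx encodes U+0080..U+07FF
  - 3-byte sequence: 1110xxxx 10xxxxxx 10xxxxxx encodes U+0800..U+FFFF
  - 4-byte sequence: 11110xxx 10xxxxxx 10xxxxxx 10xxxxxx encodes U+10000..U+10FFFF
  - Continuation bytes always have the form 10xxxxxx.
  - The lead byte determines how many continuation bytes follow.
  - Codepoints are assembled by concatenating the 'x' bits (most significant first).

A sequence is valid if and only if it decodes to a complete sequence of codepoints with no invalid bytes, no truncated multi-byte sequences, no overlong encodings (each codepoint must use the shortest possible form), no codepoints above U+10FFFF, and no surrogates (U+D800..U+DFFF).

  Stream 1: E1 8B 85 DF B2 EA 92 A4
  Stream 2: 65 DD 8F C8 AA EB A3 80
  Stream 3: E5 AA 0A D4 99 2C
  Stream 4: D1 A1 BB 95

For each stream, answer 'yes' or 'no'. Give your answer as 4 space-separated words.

Stream 1: decodes cleanly. VALID
Stream 2: decodes cleanly. VALID
Stream 3: error at byte offset 2. INVALID
Stream 4: error at byte offset 2. INVALID

Answer: yes yes no no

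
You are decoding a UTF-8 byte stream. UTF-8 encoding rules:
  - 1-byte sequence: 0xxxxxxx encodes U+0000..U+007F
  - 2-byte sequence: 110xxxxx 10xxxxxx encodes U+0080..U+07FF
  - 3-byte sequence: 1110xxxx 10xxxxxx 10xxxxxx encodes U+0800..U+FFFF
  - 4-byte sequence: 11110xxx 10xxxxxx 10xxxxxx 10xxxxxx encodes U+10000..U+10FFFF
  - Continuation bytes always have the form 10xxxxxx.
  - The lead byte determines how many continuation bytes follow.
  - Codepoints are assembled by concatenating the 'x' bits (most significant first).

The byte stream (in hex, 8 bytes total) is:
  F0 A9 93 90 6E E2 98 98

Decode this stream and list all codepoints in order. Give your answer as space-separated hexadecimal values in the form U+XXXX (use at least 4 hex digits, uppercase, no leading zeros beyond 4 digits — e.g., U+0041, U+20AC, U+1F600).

Answer: U+294D0 U+006E U+2618

Derivation:
Byte[0]=F0: 4-byte lead, need 3 cont bytes. acc=0x0
Byte[1]=A9: continuation. acc=(acc<<6)|0x29=0x29
Byte[2]=93: continuation. acc=(acc<<6)|0x13=0xA53
Byte[3]=90: continuation. acc=(acc<<6)|0x10=0x294D0
Completed: cp=U+294D0 (starts at byte 0)
Byte[4]=6E: 1-byte ASCII. cp=U+006E
Byte[5]=E2: 3-byte lead, need 2 cont bytes. acc=0x2
Byte[6]=98: continuation. acc=(acc<<6)|0x18=0x98
Byte[7]=98: continuation. acc=(acc<<6)|0x18=0x2618
Completed: cp=U+2618 (starts at byte 5)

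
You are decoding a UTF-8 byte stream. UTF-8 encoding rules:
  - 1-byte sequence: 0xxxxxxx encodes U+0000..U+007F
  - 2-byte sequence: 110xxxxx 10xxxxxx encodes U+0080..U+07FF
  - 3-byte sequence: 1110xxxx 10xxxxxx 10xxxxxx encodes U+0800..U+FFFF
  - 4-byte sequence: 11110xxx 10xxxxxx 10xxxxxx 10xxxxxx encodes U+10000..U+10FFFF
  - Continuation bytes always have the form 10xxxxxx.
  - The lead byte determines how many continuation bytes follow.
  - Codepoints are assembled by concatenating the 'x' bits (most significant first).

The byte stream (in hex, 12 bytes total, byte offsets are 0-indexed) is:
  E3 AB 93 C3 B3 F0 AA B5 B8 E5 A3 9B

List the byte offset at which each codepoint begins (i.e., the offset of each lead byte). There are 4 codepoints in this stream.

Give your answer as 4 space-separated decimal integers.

Answer: 0 3 5 9

Derivation:
Byte[0]=E3: 3-byte lead, need 2 cont bytes. acc=0x3
Byte[1]=AB: continuation. acc=(acc<<6)|0x2B=0xEB
Byte[2]=93: continuation. acc=(acc<<6)|0x13=0x3AD3
Completed: cp=U+3AD3 (starts at byte 0)
Byte[3]=C3: 2-byte lead, need 1 cont bytes. acc=0x3
Byte[4]=B3: continuation. acc=(acc<<6)|0x33=0xF3
Completed: cp=U+00F3 (starts at byte 3)
Byte[5]=F0: 4-byte lead, need 3 cont bytes. acc=0x0
Byte[6]=AA: continuation. acc=(acc<<6)|0x2A=0x2A
Byte[7]=B5: continuation. acc=(acc<<6)|0x35=0xAB5
Byte[8]=B8: continuation. acc=(acc<<6)|0x38=0x2AD78
Completed: cp=U+2AD78 (starts at byte 5)
Byte[9]=E5: 3-byte lead, need 2 cont bytes. acc=0x5
Byte[10]=A3: continuation. acc=(acc<<6)|0x23=0x163
Byte[11]=9B: continuation. acc=(acc<<6)|0x1B=0x58DB
Completed: cp=U+58DB (starts at byte 9)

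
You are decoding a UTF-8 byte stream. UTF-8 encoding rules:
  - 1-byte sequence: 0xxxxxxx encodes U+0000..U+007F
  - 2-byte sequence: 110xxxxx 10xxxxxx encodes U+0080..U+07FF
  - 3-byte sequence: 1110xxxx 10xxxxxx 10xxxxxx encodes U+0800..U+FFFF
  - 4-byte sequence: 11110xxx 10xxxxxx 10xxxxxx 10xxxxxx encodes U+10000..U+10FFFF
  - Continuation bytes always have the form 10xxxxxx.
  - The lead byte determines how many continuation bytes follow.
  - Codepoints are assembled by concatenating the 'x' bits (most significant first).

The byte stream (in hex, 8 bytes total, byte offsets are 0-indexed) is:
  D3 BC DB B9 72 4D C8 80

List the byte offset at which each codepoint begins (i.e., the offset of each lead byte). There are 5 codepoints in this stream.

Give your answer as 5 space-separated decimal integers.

Answer: 0 2 4 5 6

Derivation:
Byte[0]=D3: 2-byte lead, need 1 cont bytes. acc=0x13
Byte[1]=BC: continuation. acc=(acc<<6)|0x3C=0x4FC
Completed: cp=U+04FC (starts at byte 0)
Byte[2]=DB: 2-byte lead, need 1 cont bytes. acc=0x1B
Byte[3]=B9: continuation. acc=(acc<<6)|0x39=0x6F9
Completed: cp=U+06F9 (starts at byte 2)
Byte[4]=72: 1-byte ASCII. cp=U+0072
Byte[5]=4D: 1-byte ASCII. cp=U+004D
Byte[6]=C8: 2-byte lead, need 1 cont bytes. acc=0x8
Byte[7]=80: continuation. acc=(acc<<6)|0x00=0x200
Completed: cp=U+0200 (starts at byte 6)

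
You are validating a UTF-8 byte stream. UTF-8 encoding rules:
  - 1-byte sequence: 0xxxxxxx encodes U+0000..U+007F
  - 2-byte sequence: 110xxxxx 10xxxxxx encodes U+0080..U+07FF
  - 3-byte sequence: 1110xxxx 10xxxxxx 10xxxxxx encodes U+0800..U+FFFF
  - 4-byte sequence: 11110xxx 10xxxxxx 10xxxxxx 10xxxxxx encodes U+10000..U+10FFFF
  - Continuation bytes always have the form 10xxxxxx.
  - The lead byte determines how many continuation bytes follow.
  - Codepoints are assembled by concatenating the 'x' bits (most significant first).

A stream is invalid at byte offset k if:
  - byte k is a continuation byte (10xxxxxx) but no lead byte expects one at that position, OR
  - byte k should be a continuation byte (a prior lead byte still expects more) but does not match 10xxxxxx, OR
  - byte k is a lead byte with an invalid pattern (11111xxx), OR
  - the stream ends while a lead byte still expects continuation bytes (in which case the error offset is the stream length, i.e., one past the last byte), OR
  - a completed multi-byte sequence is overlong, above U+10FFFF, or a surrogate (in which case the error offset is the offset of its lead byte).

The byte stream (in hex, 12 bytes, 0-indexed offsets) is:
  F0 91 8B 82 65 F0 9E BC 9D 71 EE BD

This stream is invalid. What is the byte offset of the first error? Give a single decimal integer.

Byte[0]=F0: 4-byte lead, need 3 cont bytes. acc=0x0
Byte[1]=91: continuation. acc=(acc<<6)|0x11=0x11
Byte[2]=8B: continuation. acc=(acc<<6)|0x0B=0x44B
Byte[3]=82: continuation. acc=(acc<<6)|0x02=0x112C2
Completed: cp=U+112C2 (starts at byte 0)
Byte[4]=65: 1-byte ASCII. cp=U+0065
Byte[5]=F0: 4-byte lead, need 3 cont bytes. acc=0x0
Byte[6]=9E: continuation. acc=(acc<<6)|0x1E=0x1E
Byte[7]=BC: continuation. acc=(acc<<6)|0x3C=0x7BC
Byte[8]=9D: continuation. acc=(acc<<6)|0x1D=0x1EF1D
Completed: cp=U+1EF1D (starts at byte 5)
Byte[9]=71: 1-byte ASCII. cp=U+0071
Byte[10]=EE: 3-byte lead, need 2 cont bytes. acc=0xE
Byte[11]=BD: continuation. acc=(acc<<6)|0x3D=0x3BD
Byte[12]: stream ended, expected continuation. INVALID

Answer: 12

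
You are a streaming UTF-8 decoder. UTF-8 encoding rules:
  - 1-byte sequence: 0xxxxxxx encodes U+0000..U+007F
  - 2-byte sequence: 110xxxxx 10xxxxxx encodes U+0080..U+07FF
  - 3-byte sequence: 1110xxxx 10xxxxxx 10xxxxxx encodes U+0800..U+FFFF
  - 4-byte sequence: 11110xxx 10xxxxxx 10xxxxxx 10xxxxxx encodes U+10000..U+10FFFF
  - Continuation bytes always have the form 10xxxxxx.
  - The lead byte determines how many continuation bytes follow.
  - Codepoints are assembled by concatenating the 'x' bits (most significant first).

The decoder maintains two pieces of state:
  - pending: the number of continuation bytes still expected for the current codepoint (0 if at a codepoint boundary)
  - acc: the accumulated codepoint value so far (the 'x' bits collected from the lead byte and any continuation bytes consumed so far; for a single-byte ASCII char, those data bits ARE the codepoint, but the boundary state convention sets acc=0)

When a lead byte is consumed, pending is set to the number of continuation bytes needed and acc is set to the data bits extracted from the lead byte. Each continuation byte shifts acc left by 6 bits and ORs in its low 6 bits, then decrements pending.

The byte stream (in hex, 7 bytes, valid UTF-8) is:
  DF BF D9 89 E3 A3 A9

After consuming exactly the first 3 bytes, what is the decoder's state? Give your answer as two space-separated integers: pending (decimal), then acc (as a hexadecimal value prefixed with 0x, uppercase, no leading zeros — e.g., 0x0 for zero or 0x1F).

Byte[0]=DF: 2-byte lead. pending=1, acc=0x1F
Byte[1]=BF: continuation. acc=(acc<<6)|0x3F=0x7FF, pending=0
Byte[2]=D9: 2-byte lead. pending=1, acc=0x19

Answer: 1 0x19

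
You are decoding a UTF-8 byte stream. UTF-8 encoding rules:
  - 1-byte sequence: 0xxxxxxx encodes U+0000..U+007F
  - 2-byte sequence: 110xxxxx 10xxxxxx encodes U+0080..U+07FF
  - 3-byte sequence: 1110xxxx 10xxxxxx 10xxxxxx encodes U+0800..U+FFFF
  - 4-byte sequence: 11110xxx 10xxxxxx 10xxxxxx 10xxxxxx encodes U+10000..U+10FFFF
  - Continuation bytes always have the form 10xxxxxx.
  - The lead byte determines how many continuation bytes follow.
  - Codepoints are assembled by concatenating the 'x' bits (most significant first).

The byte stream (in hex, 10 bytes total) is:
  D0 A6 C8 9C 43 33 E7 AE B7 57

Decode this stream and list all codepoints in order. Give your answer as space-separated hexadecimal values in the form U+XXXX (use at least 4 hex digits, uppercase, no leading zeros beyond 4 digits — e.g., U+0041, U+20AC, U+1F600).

Byte[0]=D0: 2-byte lead, need 1 cont bytes. acc=0x10
Byte[1]=A6: continuation. acc=(acc<<6)|0x26=0x426
Completed: cp=U+0426 (starts at byte 0)
Byte[2]=C8: 2-byte lead, need 1 cont bytes. acc=0x8
Byte[3]=9C: continuation. acc=(acc<<6)|0x1C=0x21C
Completed: cp=U+021C (starts at byte 2)
Byte[4]=43: 1-byte ASCII. cp=U+0043
Byte[5]=33: 1-byte ASCII. cp=U+0033
Byte[6]=E7: 3-byte lead, need 2 cont bytes. acc=0x7
Byte[7]=AE: continuation. acc=(acc<<6)|0x2E=0x1EE
Byte[8]=B7: continuation. acc=(acc<<6)|0x37=0x7BB7
Completed: cp=U+7BB7 (starts at byte 6)
Byte[9]=57: 1-byte ASCII. cp=U+0057

Answer: U+0426 U+021C U+0043 U+0033 U+7BB7 U+0057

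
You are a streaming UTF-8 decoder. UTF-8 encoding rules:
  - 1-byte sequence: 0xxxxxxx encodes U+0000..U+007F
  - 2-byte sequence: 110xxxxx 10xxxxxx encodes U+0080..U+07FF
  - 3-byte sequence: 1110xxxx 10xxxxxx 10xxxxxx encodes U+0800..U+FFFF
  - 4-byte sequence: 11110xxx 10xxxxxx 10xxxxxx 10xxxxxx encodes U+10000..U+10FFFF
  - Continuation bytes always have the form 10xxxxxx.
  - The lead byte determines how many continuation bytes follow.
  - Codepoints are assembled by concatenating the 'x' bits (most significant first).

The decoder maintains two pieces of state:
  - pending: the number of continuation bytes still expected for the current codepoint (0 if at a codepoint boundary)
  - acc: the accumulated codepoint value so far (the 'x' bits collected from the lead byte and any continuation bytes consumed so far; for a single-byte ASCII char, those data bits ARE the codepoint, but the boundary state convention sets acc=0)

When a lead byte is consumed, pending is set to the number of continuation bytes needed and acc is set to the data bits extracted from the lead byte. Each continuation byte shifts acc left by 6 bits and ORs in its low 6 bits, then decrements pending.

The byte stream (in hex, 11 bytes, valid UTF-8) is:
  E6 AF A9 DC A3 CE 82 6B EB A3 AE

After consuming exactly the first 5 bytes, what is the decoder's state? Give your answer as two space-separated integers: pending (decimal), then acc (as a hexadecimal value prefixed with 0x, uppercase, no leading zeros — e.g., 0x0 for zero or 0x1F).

Answer: 0 0x723

Derivation:
Byte[0]=E6: 3-byte lead. pending=2, acc=0x6
Byte[1]=AF: continuation. acc=(acc<<6)|0x2F=0x1AF, pending=1
Byte[2]=A9: continuation. acc=(acc<<6)|0x29=0x6BE9, pending=0
Byte[3]=DC: 2-byte lead. pending=1, acc=0x1C
Byte[4]=A3: continuation. acc=(acc<<6)|0x23=0x723, pending=0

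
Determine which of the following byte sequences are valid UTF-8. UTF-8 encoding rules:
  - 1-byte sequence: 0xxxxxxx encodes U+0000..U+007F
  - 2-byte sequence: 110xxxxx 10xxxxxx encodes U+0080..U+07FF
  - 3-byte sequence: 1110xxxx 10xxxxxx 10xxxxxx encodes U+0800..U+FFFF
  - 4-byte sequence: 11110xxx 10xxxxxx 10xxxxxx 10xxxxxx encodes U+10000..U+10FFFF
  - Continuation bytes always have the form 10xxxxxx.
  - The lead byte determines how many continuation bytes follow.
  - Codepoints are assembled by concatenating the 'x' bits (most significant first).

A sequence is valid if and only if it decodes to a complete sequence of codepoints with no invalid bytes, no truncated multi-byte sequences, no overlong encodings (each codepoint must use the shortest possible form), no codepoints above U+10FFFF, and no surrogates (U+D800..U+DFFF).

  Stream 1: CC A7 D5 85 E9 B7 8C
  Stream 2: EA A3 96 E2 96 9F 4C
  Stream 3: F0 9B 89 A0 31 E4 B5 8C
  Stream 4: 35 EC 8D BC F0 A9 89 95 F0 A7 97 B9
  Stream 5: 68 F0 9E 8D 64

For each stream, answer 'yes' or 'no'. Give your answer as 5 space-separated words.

Stream 1: decodes cleanly. VALID
Stream 2: decodes cleanly. VALID
Stream 3: decodes cleanly. VALID
Stream 4: decodes cleanly. VALID
Stream 5: error at byte offset 4. INVALID

Answer: yes yes yes yes no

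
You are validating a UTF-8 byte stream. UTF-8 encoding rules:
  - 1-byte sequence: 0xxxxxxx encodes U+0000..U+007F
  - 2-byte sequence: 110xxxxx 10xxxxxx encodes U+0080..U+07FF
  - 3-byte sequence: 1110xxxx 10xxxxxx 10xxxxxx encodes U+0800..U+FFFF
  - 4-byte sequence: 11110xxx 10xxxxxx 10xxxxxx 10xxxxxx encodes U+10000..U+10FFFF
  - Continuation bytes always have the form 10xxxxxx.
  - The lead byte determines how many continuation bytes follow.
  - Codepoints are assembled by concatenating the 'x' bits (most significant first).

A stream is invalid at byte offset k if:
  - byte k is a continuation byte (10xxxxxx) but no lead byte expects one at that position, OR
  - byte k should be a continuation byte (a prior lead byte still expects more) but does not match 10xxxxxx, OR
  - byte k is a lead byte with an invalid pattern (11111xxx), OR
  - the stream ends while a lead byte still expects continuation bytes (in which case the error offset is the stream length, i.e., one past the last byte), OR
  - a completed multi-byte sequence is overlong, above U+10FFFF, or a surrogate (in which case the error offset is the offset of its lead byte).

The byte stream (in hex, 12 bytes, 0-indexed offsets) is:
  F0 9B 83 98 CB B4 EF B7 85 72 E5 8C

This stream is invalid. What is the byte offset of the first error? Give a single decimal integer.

Answer: 12

Derivation:
Byte[0]=F0: 4-byte lead, need 3 cont bytes. acc=0x0
Byte[1]=9B: continuation. acc=(acc<<6)|0x1B=0x1B
Byte[2]=83: continuation. acc=(acc<<6)|0x03=0x6C3
Byte[3]=98: continuation. acc=(acc<<6)|0x18=0x1B0D8
Completed: cp=U+1B0D8 (starts at byte 0)
Byte[4]=CB: 2-byte lead, need 1 cont bytes. acc=0xB
Byte[5]=B4: continuation. acc=(acc<<6)|0x34=0x2F4
Completed: cp=U+02F4 (starts at byte 4)
Byte[6]=EF: 3-byte lead, need 2 cont bytes. acc=0xF
Byte[7]=B7: continuation. acc=(acc<<6)|0x37=0x3F7
Byte[8]=85: continuation. acc=(acc<<6)|0x05=0xFDC5
Completed: cp=U+FDC5 (starts at byte 6)
Byte[9]=72: 1-byte ASCII. cp=U+0072
Byte[10]=E5: 3-byte lead, need 2 cont bytes. acc=0x5
Byte[11]=8C: continuation. acc=(acc<<6)|0x0C=0x14C
Byte[12]: stream ended, expected continuation. INVALID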